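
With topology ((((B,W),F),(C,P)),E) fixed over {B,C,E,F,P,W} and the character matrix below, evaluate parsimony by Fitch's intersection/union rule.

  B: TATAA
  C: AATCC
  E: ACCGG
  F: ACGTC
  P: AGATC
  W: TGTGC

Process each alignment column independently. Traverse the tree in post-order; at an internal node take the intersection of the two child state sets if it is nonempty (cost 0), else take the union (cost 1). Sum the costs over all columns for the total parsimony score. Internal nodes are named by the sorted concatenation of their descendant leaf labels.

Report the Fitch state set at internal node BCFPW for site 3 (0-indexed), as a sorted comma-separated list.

site 0, node BW: B={T} ∩ W={T} → {T} (+0)
site 0, node BFW: BW={T} ∪ F={A} → {A,T} (+1)
site 0, node CP: C={A} ∩ P={A} → {A} (+0)
site 0, node BCFPW: BFW={A,T} ∩ CP={A} → {A} (+0)
site 0, node BCEFPW: BCFPW={A} ∩ E={A} → {A} (+0)
site 1, node BW: B={A} ∪ W={G} → {A,G} (+1)
site 1, node BFW: BW={A,G} ∪ F={C} → {A,C,G} (+1)
site 1, node CP: C={A} ∪ P={G} → {A,G} (+1)
site 1, node BCFPW: BFW={A,C,G} ∩ CP={A,G} → {A,G} (+0)
site 1, node BCEFPW: BCFPW={A,G} ∪ E={C} → {A,C,G} (+1)
site 2, node BW: B={T} ∩ W={T} → {T} (+0)
site 2, node BFW: BW={T} ∪ F={G} → {G,T} (+1)
site 2, node CP: C={T} ∪ P={A} → {A,T} (+1)
site 2, node BCFPW: BFW={G,T} ∩ CP={A,T} → {T} (+0)
site 2, node BCEFPW: BCFPW={T} ∪ E={C} → {C,T} (+1)
site 3, node BW: B={A} ∪ W={G} → {A,G} (+1)
site 3, node BFW: BW={A,G} ∪ F={T} → {A,G,T} (+1)
site 3, node CP: C={C} ∪ P={T} → {C,T} (+1)
site 3, node BCFPW: BFW={A,G,T} ∩ CP={C,T} → {T} (+0)
site 3, node BCEFPW: BCFPW={T} ∪ E={G} → {G,T} (+1)
site 4, node BW: B={A} ∪ W={C} → {A,C} (+1)
site 4, node BFW: BW={A,C} ∩ F={C} → {C} (+0)
site 4, node CP: C={C} ∩ P={C} → {C} (+0)
site 4, node BCFPW: BFW={C} ∩ CP={C} → {C} (+0)
site 4, node BCEFPW: BCFPW={C} ∪ E={G} → {C,G} (+1)
per-site changes: [1, 4, 3, 4, 2]; total = 14

T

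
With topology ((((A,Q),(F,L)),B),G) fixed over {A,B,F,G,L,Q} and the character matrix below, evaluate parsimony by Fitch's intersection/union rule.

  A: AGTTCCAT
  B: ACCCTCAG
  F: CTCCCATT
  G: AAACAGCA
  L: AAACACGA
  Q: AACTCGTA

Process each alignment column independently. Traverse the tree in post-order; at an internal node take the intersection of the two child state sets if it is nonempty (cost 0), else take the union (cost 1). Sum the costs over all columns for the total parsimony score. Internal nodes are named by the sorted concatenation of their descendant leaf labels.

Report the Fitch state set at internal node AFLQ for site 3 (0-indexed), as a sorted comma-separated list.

AQ@0: {A} ∩ {A} = {A} (intersection, +0)
FL@0: {C} ∪ {A} = {A,C} (union, +1)
AFLQ@0: {A} ∩ {A,C} = {A} (intersection, +0)
ABFLQ@0: {A} ∩ {A} = {A} (intersection, +0)
ABFGLQ@0: {A} ∩ {A} = {A} (intersection, +0)
AQ@1: {G} ∪ {A} = {A,G} (union, +1)
FL@1: {T} ∪ {A} = {A,T} (union, +1)
AFLQ@1: {A,G} ∩ {A,T} = {A} (intersection, +0)
ABFLQ@1: {A} ∪ {C} = {A,C} (union, +1)
ABFGLQ@1: {A,C} ∩ {A} = {A} (intersection, +0)
AQ@2: {T} ∪ {C} = {C,T} (union, +1)
FL@2: {C} ∪ {A} = {A,C} (union, +1)
AFLQ@2: {C,T} ∩ {A,C} = {C} (intersection, +0)
ABFLQ@2: {C} ∩ {C} = {C} (intersection, +0)
ABFGLQ@2: {C} ∪ {A} = {A,C} (union, +1)
AQ@3: {T} ∩ {T} = {T} (intersection, +0)
FL@3: {C} ∩ {C} = {C} (intersection, +0)
AFLQ@3: {T} ∪ {C} = {C,T} (union, +1)
ABFLQ@3: {C,T} ∩ {C} = {C} (intersection, +0)
ABFGLQ@3: {C} ∩ {C} = {C} (intersection, +0)
AQ@4: {C} ∩ {C} = {C} (intersection, +0)
FL@4: {C} ∪ {A} = {A,C} (union, +1)
AFLQ@4: {C} ∩ {A,C} = {C} (intersection, +0)
ABFLQ@4: {C} ∪ {T} = {C,T} (union, +1)
ABFGLQ@4: {C,T} ∪ {A} = {A,C,T} (union, +1)
AQ@5: {C} ∪ {G} = {C,G} (union, +1)
FL@5: {A} ∪ {C} = {A,C} (union, +1)
AFLQ@5: {C,G} ∩ {A,C} = {C} (intersection, +0)
ABFLQ@5: {C} ∩ {C} = {C} (intersection, +0)
ABFGLQ@5: {C} ∪ {G} = {C,G} (union, +1)
AQ@6: {A} ∪ {T} = {A,T} (union, +1)
FL@6: {T} ∪ {G} = {G,T} (union, +1)
AFLQ@6: {A,T} ∩ {G,T} = {T} (intersection, +0)
ABFLQ@6: {T} ∪ {A} = {A,T} (union, +1)
ABFGLQ@6: {A,T} ∪ {C} = {A,C,T} (union, +1)
AQ@7: {T} ∪ {A} = {A,T} (union, +1)
FL@7: {T} ∪ {A} = {A,T} (union, +1)
AFLQ@7: {A,T} ∩ {A,T} = {A,T} (intersection, +0)
ABFLQ@7: {A,T} ∪ {G} = {A,G,T} (union, +1)
ABFGLQ@7: {A,G,T} ∩ {A} = {A} (intersection, +0)
per-site changes: [1, 3, 3, 1, 3, 3, 4, 3]; total = 21

C,T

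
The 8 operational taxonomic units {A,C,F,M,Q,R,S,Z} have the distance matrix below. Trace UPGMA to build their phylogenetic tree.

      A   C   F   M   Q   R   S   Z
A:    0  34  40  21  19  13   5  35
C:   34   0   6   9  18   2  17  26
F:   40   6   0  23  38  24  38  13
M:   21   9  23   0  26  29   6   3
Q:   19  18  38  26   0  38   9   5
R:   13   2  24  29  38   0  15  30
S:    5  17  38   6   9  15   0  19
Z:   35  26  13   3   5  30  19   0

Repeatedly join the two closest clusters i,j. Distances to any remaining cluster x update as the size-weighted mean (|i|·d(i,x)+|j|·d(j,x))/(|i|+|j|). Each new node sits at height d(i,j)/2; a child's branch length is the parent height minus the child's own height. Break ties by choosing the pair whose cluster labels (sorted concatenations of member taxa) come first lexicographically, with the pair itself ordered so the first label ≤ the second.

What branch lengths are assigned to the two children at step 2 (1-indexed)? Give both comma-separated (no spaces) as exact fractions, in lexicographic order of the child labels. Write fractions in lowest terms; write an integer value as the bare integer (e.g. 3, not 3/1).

3/2,3/2

1. join C+R (d=2) ⇒ CR; edges |C|=1, |R|=1
  updated: d(A,CR)=47/2, d(CR,F)=15, d(CR,M)=19, d(CR,Q)=28, d(CR,S)=16, d(CR,Z)=28
2. join M+Z (d=3) ⇒ MZ; edges |M|=3/2, |Z|=3/2
  updated: d(A,MZ)=28, d(CR,MZ)=47/2, d(F,MZ)=18, d(MZ,Q)=31/2, d(MZ,S)=25/2
3. join A+S (d=5) ⇒ AS; edges |A|=5/2, |S|=5/2
  updated: d(AS,CR)=79/4, d(AS,F)=39, d(AS,MZ)=81/4, d(AS,Q)=14
4. join AS+Q (d=14) ⇒ AQS; edges |AS|=9/2, |Q|=7
  updated: d(AQS,CR)=45/2, d(AQS,F)=116/3, d(AQS,MZ)=56/3
5. join CR+F (d=15) ⇒ CFR; edges |CR|=13/2, |F|=15/2
  updated: d(AQS,CFR)=251/9, d(CFR,MZ)=65/3
6. join AQS+MZ (d=56/3) ⇒ AMQSZ; edges |AQS|=7/3, |MZ|=47/6
  updated: d(AMQSZ,CFR)=127/5
7. join AMQSZ+CFR (d=127/5) ⇒ ACFMQRSZ; edges |AMQSZ|=101/30, |CFR|=26/5
final tree: ((((A:5/2,S:5/2):9/2,Q:7):7/3,(M:3/2,Z:3/2):47/6):101/30,((C:1,R:1):13/2,F:15/2):26/5)
total length: 1627/30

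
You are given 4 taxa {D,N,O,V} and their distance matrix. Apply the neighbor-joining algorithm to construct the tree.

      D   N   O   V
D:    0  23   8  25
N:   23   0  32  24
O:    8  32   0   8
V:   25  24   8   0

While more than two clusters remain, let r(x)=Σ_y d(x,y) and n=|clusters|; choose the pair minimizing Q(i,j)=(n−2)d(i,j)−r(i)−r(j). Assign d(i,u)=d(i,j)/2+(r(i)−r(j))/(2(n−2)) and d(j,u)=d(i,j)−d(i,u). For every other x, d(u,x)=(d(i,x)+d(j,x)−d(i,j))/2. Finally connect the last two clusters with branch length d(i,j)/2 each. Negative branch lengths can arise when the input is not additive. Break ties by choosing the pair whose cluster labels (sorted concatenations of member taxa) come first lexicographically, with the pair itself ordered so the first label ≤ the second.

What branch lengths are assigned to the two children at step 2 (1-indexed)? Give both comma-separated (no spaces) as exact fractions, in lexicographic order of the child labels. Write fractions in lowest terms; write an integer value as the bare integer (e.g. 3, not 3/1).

step 1: merge (D,N) at d=23, Q=-89; branch lengths D→23/4, N→69/4; new cluster DN
  updated: d(DN,O)=17/2, d(DN,V)=13
step 2: merge (DN,O) at d=17/2, Q=-59/2; branch lengths DN→27/4, O→7/4; new cluster DNO
  updated: d(DNO,V)=25/4
step 3: merge (DNO,V) at d=25/4; branch lengths DNO→25/8, V→25/8; new cluster DNOV
final tree: (((D:23/4,N:69/4):27/4,O:7/4):25/8,V:25/8)
total length: 151/4

27/4,7/4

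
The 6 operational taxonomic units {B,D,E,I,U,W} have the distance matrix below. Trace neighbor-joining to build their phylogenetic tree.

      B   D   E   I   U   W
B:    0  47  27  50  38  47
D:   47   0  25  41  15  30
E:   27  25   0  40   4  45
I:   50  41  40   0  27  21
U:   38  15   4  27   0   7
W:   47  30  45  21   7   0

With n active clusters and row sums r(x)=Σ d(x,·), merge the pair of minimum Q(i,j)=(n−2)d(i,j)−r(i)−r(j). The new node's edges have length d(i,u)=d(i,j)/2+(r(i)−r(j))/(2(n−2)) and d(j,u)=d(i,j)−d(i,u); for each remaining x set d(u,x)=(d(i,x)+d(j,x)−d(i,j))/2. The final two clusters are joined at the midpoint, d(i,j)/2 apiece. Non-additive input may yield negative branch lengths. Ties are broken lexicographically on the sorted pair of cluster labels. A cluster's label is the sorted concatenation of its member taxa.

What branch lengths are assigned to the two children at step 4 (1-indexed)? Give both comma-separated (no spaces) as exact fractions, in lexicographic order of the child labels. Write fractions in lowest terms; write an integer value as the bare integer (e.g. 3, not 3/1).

iteration 1: select I,W (d=21, Q=-245); attach at lengths (113/8, 55/8); label the merged cluster IW
  updated: d(B,IW)=38, d(D,IW)=25, d(E,IW)=32, d(IW,U)=13/2
iteration 2: select B,E (d=27, Q=-157); attach at lengths (143/6, 19/6); label the merged cluster BE
  updated: d(BE,D)=45/2, d(BE,IW)=43/2, d(BE,U)=15/2
iteration 3: select BE,D (d=45/2, Q=-69); attach at lengths (17/2, 14); label the merged cluster BDE
  updated: d(BDE,IW)=12, d(BDE,U)=0
iteration 4: select BDE,IW (d=12, Q=-37/2); attach at lengths (11/4, 37/4); label the merged cluster BDEIW
  updated: d(BDEIW,U)=-11/4
iteration 5: select BDEIW,U (d=-11/4); attach at lengths (-11/8, -11/8); label the merged cluster BDEIUW
final tree: ((((B:143/6,E:19/6):17/2,D:14):11/4,(I:113/8,W:55/8):37/4):-11/8,U:-11/8)
total length: 319/4

11/4,37/4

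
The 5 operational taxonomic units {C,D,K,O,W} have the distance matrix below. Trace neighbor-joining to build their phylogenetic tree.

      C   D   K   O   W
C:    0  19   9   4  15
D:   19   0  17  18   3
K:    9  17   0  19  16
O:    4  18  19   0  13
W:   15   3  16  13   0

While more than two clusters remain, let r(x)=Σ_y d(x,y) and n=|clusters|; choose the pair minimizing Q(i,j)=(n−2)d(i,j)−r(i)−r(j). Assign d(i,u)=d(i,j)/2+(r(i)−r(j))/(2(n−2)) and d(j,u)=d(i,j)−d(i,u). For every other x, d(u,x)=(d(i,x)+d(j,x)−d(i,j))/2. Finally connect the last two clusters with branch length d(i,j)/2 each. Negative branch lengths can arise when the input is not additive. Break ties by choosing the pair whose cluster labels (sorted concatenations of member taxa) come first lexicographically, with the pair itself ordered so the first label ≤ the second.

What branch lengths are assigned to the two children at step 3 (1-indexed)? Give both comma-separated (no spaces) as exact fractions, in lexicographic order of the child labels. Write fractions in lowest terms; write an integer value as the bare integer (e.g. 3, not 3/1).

1. join D+W (d=3, Q=-95) ⇒ DW; edges |D|=19/6, |W|=-1/6
  updated: d(C,DW)=31/2, d(DW,K)=15, d(DW,O)=14
2. join C+O (d=4, Q=-115/2) ⇒ CO; edges |C|=-1/8, |O|=33/8
  updated: d(CO,DW)=51/4, d(CO,K)=12
3. join CO+DW (d=51/4, Q=-159/4) ⇒ CDOW; edges |CO|=39/8, |DW|=63/8
  updated: d(CDOW,K)=57/8
4. join CDOW+K (d=57/8) ⇒ CDKOW; edges |CDOW|=57/16, |K|=57/16
final tree: (((C:-1/8,O:33/8):39/8,(D:19/6,W:-1/6):63/8):57/16,K:57/16)
total length: 215/8

39/8,63/8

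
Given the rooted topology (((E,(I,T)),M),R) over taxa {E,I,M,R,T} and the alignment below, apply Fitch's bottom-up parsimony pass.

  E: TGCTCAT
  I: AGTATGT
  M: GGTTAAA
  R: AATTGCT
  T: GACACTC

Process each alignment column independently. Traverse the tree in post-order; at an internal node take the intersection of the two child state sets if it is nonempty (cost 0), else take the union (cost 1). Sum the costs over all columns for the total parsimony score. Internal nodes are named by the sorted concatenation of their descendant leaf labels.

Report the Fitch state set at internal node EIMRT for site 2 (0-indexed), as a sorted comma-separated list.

site 0, node IT: I={A} ∪ T={G} → {A,G} (+1)
site 0, node EIT: E={T} ∪ IT={A,G} → {A,G,T} (+1)
site 0, node EIMT: EIT={A,G,T} ∩ M={G} → {G} (+0)
site 0, node EIMRT: EIMT={G} ∪ R={A} → {A,G} (+1)
site 1, node IT: I={G} ∪ T={A} → {A,G} (+1)
site 1, node EIT: E={G} ∩ IT={A,G} → {G} (+0)
site 1, node EIMT: EIT={G} ∩ M={G} → {G} (+0)
site 1, node EIMRT: EIMT={G} ∪ R={A} → {A,G} (+1)
site 2, node IT: I={T} ∪ T={C} → {C,T} (+1)
site 2, node EIT: E={C} ∩ IT={C,T} → {C} (+0)
site 2, node EIMT: EIT={C} ∪ M={T} → {C,T} (+1)
site 2, node EIMRT: EIMT={C,T} ∩ R={T} → {T} (+0)
site 3, node IT: I={A} ∩ T={A} → {A} (+0)
site 3, node EIT: E={T} ∪ IT={A} → {A,T} (+1)
site 3, node EIMT: EIT={A,T} ∩ M={T} → {T} (+0)
site 3, node EIMRT: EIMT={T} ∩ R={T} → {T} (+0)
site 4, node IT: I={T} ∪ T={C} → {C,T} (+1)
site 4, node EIT: E={C} ∩ IT={C,T} → {C} (+0)
site 4, node EIMT: EIT={C} ∪ M={A} → {A,C} (+1)
site 4, node EIMRT: EIMT={A,C} ∪ R={G} → {A,C,G} (+1)
site 5, node IT: I={G} ∪ T={T} → {G,T} (+1)
site 5, node EIT: E={A} ∪ IT={G,T} → {A,G,T} (+1)
site 5, node EIMT: EIT={A,G,T} ∩ M={A} → {A} (+0)
site 5, node EIMRT: EIMT={A} ∪ R={C} → {A,C} (+1)
site 6, node IT: I={T} ∪ T={C} → {C,T} (+1)
site 6, node EIT: E={T} ∩ IT={C,T} → {T} (+0)
site 6, node EIMT: EIT={T} ∪ M={A} → {A,T} (+1)
site 6, node EIMRT: EIMT={A,T} ∩ R={T} → {T} (+0)
per-site changes: [3, 2, 2, 1, 3, 3, 2]; total = 16

T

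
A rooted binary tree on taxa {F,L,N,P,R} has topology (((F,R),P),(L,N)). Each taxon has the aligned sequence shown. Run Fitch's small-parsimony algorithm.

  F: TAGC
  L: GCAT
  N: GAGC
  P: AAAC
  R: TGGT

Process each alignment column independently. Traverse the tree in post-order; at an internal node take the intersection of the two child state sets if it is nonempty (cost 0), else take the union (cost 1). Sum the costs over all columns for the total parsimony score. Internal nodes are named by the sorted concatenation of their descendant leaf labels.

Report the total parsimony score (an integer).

[col 0] FR: children F:{T}, R:{T} ∩→ {T}; cost 0
[col 0] FPR: children FR:{T}, P:{A} ∪→ {A,T}; cost 1
[col 0] LN: children L:{G}, N:{G} ∩→ {G}; cost 0
[col 0] FLNPR: children FPR:{A,T}, LN:{G} ∪→ {A,G,T}; cost 1
[col 1] FR: children F:{A}, R:{G} ∪→ {A,G}; cost 1
[col 1] FPR: children FR:{A,G}, P:{A} ∩→ {A}; cost 0
[col 1] LN: children L:{C}, N:{A} ∪→ {A,C}; cost 1
[col 1] FLNPR: children FPR:{A}, LN:{A,C} ∩→ {A}; cost 0
[col 2] FR: children F:{G}, R:{G} ∩→ {G}; cost 0
[col 2] FPR: children FR:{G}, P:{A} ∪→ {A,G}; cost 1
[col 2] LN: children L:{A}, N:{G} ∪→ {A,G}; cost 1
[col 2] FLNPR: children FPR:{A,G}, LN:{A,G} ∩→ {A,G}; cost 0
[col 3] FR: children F:{C}, R:{T} ∪→ {C,T}; cost 1
[col 3] FPR: children FR:{C,T}, P:{C} ∩→ {C}; cost 0
[col 3] LN: children L:{T}, N:{C} ∪→ {C,T}; cost 1
[col 3] FLNPR: children FPR:{C}, LN:{C,T} ∩→ {C}; cost 0
per-site changes: [2, 2, 2, 2]; total = 8

8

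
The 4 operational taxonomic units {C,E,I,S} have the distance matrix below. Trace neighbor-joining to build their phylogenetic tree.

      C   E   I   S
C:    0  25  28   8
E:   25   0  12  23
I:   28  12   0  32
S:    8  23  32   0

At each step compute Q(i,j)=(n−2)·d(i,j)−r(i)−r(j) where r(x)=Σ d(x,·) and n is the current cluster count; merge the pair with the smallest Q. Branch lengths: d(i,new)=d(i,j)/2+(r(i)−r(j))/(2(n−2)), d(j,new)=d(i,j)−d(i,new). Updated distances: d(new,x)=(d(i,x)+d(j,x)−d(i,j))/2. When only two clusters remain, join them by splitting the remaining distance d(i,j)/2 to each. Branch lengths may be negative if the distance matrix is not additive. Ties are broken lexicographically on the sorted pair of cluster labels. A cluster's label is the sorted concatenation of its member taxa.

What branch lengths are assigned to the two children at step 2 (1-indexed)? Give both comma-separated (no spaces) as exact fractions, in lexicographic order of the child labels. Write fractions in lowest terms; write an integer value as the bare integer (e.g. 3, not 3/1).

iteration 1: select C,S (d=8, Q=-108); attach at lengths (7/2, 9/2); label the merged cluster CS
  updated: d(CS,E)=20, d(CS,I)=26
iteration 2: select CS,E (d=20, Q=-58); attach at lengths (17, 3); label the merged cluster CES
  updated: d(CES,I)=9
iteration 3: select CES,I (d=9); attach at lengths (9/2, 9/2); label the merged cluster CEIS
final tree: (((C:7/2,S:9/2):17,E:3):9/2,I:9/2)
total length: 37

17,3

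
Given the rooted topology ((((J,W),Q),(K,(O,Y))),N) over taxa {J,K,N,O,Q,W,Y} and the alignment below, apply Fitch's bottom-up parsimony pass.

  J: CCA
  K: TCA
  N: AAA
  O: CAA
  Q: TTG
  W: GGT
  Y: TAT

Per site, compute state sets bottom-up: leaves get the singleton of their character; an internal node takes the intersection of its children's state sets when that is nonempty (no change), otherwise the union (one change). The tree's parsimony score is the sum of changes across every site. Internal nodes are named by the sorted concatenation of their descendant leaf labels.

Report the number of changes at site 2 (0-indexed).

site 0, node JW: J={C} ∪ W={G} → {C,G} (+1)
site 0, node JQW: JW={C,G} ∪ Q={T} → {C,G,T} (+1)
site 0, node OY: O={C} ∪ Y={T} → {C,T} (+1)
site 0, node KOY: K={T} ∩ OY={C,T} → {T} (+0)
site 0, node JKOQWY: JQW={C,G,T} ∩ KOY={T} → {T} (+0)
site 0, node JKNOQWY: JKOQWY={T} ∪ N={A} → {A,T} (+1)
site 1, node JW: J={C} ∪ W={G} → {C,G} (+1)
site 1, node JQW: JW={C,G} ∪ Q={T} → {C,G,T} (+1)
site 1, node OY: O={A} ∩ Y={A} → {A} (+0)
site 1, node KOY: K={C} ∪ OY={A} → {A,C} (+1)
site 1, node JKOQWY: JQW={C,G,T} ∩ KOY={A,C} → {C} (+0)
site 1, node JKNOQWY: JKOQWY={C} ∪ N={A} → {A,C} (+1)
site 2, node JW: J={A} ∪ W={T} → {A,T} (+1)
site 2, node JQW: JW={A,T} ∪ Q={G} → {A,G,T} (+1)
site 2, node OY: O={A} ∪ Y={T} → {A,T} (+1)
site 2, node KOY: K={A} ∩ OY={A,T} → {A} (+0)
site 2, node JKOQWY: JQW={A,G,T} ∩ KOY={A} → {A} (+0)
site 2, node JKNOQWY: JKOQWY={A} ∩ N={A} → {A} (+0)
per-site changes: [4, 4, 3]; total = 11

3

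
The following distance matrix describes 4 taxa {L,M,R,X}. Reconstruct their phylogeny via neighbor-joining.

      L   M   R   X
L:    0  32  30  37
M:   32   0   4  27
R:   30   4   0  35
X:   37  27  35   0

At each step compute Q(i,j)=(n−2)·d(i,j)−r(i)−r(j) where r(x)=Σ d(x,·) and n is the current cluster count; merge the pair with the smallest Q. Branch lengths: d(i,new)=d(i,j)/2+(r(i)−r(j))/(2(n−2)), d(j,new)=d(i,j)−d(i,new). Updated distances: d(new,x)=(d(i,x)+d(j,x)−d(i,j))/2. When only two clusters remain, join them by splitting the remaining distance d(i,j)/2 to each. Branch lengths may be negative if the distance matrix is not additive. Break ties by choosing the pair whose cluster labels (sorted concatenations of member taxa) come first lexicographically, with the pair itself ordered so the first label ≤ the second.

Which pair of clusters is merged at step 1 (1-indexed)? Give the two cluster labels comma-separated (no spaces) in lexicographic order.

L,X

iteration 1: select L,X (d=37, Q=-124); attach at lengths (37/2, 37/2); label the merged cluster LX
  updated: d(LX,M)=11, d(LX,R)=14
iteration 2: select LX,M (d=11, Q=-29); attach at lengths (21/2, 1/2); label the merged cluster LMX
  updated: d(LMX,R)=7/2
iteration 3: select LMX,R (d=7/2); attach at lengths (7/4, 7/4); label the merged cluster LMRX
final tree: (((L:37/2,X:37/2):21/2,M:1/2):7/4,R:7/4)
total length: 103/2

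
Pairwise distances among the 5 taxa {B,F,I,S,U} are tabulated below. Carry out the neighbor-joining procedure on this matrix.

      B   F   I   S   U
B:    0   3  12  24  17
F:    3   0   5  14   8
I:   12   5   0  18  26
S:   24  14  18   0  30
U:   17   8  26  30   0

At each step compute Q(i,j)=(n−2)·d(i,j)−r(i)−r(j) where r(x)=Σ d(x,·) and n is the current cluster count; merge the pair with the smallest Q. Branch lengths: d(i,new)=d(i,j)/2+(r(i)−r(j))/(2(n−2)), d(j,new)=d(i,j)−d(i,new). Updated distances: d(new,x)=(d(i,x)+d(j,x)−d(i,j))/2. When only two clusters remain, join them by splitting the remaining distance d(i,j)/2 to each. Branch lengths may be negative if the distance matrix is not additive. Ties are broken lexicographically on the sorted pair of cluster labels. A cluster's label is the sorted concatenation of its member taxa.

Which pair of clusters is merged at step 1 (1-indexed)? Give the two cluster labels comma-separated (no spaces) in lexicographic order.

I,S

step 1: merge (I,S) at d=18, Q=-93; branch lengths I→29/6, S→79/6; new cluster IS
  updated: d(B,IS)=9, d(F,IS)=1/2, d(IS,U)=19
step 2: merge (B,IS) at d=9, Q=-79/2; branch lengths B→37/8, IS→35/8; new cluster BIS
  updated: d(BIS,F)=-11/4, d(BIS,U)=27/2
step 3: merge (BIS,F) at d=-11/4, Q=-75/4; branch lengths BIS→11/8, F→-33/8; new cluster BFIS
  updated: d(BFIS,U)=97/8
step 4: merge (BFIS,U) at d=97/8; branch lengths BFIS→97/16, U→97/16; new cluster BFISU
final tree: (((B:37/8,(I:29/6,S:79/6):35/8):11/8,F:-33/8):97/16,U:97/16)
total length: 291/8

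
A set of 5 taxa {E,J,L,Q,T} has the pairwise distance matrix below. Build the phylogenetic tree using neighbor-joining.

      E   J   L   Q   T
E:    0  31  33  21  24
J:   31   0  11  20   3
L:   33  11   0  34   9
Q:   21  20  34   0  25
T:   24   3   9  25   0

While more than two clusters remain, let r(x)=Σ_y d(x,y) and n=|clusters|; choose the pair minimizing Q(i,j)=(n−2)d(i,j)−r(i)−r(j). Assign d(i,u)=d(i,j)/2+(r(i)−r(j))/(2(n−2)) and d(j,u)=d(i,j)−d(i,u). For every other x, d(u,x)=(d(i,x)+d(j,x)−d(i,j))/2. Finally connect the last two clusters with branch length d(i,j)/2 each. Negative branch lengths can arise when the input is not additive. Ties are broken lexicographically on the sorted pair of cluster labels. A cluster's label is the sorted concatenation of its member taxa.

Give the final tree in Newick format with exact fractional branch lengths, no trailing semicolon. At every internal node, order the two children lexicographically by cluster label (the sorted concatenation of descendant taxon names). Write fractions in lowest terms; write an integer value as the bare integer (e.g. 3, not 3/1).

((((E:12,Q:9):53/4,J:7/4):3/4,L:35/4):1/8,T:1/8)

step 1: merge (E,Q) at d=21, Q=-146; branch lengths E→12, Q→9; new cluster EQ
  updated: d(EQ,J)=15, d(EQ,L)=23, d(EQ,T)=14
step 2: merge (EQ,J) at d=15, Q=-51; branch lengths EQ→53/4, J→7/4; new cluster EJQ
  updated: d(EJQ,L)=19/2, d(EJQ,T)=1
step 3: merge (EJQ,L) at d=19/2, Q=-39/2; branch lengths EJQ→3/4, L→35/4; new cluster EJLQ
  updated: d(EJLQ,T)=1/4
step 4: merge (EJLQ,T) at d=1/4; branch lengths EJLQ→1/8, T→1/8; new cluster EJLQT
final tree: ((((E:12,Q:9):53/4,J:7/4):3/4,L:35/4):1/8,T:1/8)
total length: 183/4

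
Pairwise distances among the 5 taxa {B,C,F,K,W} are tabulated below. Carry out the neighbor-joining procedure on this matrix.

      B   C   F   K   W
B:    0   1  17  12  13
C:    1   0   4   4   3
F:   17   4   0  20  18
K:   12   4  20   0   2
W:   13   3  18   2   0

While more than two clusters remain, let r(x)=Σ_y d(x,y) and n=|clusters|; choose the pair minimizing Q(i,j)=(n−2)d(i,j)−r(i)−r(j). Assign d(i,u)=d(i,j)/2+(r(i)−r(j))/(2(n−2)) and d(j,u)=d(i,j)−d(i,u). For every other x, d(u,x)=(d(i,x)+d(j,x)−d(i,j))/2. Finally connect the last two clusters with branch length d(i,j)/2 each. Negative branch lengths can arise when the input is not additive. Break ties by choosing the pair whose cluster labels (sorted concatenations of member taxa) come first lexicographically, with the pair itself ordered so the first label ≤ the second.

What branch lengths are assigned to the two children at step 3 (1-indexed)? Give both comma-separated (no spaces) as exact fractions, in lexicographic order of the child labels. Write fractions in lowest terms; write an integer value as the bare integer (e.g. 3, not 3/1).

1. join K+W (d=2, Q=-68) ⇒ KW; edges |K|=4/3, |W|=2/3
  updated: d(B,KW)=23/2, d(C,KW)=5/2, d(F,KW)=18
2. join B+KW (d=23/2, Q=-77/2) ⇒ BKW; edges |B|=41/8, |KW|=51/8
  updated: d(BKW,C)=-4, d(BKW,F)=47/4
3. join BKW+C (d=-4, Q=-47/4) ⇒ BCKW; edges |BKW|=15/8, |C|=-47/8
  updated: d(BCKW,F)=79/8
4. join BCKW+F (d=79/8) ⇒ BCFKW; edges |BCKW|=79/16, |F|=79/16
final tree: (((B:41/8,(K:4/3,W:2/3):51/8):15/8,C:-47/8):79/16,F:79/16)
total length: 155/8

15/8,-47/8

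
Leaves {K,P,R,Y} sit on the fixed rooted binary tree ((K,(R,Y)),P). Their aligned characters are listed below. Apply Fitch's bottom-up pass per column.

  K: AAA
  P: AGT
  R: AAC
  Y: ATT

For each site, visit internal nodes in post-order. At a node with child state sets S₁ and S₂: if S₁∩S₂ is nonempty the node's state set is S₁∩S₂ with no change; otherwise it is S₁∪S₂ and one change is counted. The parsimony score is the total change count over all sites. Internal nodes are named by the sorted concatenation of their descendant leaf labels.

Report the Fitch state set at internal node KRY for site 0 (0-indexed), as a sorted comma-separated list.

[col 0] RY: children R:{A}, Y:{A} ∩→ {A}; cost 0
[col 0] KRY: children K:{A}, RY:{A} ∩→ {A}; cost 0
[col 0] KPRY: children KRY:{A}, P:{A} ∩→ {A}; cost 0
[col 1] RY: children R:{A}, Y:{T} ∪→ {A,T}; cost 1
[col 1] KRY: children K:{A}, RY:{A,T} ∩→ {A}; cost 0
[col 1] KPRY: children KRY:{A}, P:{G} ∪→ {A,G}; cost 1
[col 2] RY: children R:{C}, Y:{T} ∪→ {C,T}; cost 1
[col 2] KRY: children K:{A}, RY:{C,T} ∪→ {A,C,T}; cost 1
[col 2] KPRY: children KRY:{A,C,T}, P:{T} ∩→ {T}; cost 0
per-site changes: [0, 2, 2]; total = 4

A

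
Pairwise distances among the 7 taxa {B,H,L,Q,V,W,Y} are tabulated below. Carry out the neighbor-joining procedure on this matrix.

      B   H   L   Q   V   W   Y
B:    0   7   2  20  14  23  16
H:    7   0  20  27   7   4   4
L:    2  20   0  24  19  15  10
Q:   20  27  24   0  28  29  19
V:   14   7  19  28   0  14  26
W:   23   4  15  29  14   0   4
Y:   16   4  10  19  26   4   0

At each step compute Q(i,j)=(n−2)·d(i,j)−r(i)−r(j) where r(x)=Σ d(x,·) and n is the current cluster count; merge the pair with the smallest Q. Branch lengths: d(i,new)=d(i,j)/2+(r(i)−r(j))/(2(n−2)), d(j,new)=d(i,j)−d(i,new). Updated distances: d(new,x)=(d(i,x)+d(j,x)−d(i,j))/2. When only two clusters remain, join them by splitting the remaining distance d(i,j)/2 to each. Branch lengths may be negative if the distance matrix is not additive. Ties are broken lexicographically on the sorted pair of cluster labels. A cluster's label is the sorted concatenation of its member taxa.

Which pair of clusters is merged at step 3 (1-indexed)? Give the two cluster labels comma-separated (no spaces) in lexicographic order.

iteration 1: select B,L (d=2, Q=-162); attach at lengths (1/5, 9/5); label the merged cluster BL
  updated: d(BL,H)=25/2, d(BL,Q)=21, d(BL,V)=31/2, d(BL,W)=18, d(BL,Y)=12
iteration 2: select BL,Q (d=21, Q=-119); attach at lengths (39/8, 129/8); label the merged cluster BLQ
  updated: d(BLQ,H)=37/4, d(BLQ,V)=45/4, d(BLQ,W)=13, d(BLQ,Y)=5
iteration 3: select BLQ,V (d=45/4, Q=-63); attach at lengths (7/3, 107/12); label the merged cluster BLQV
  updated: d(BLQV,H)=5/2, d(BLQV,W)=63/8, d(BLQV,Y)=79/8
iteration 4: select BLQV,H (d=5/2, Q=-103/4); attach at lengths (59/16, -19/16); label the merged cluster BHLQV
  updated: d(BHLQV,W)=75/16, d(BHLQV,Y)=91/16
iteration 5: select BHLQV,W (d=75/16, Q=-115/8); attach at lengths (51/16, 3/2); label the merged cluster BHLQVW
  updated: d(BHLQVW,Y)=5/2
iteration 6: select BHLQVW,Y (d=5/2); attach at lengths (5/4, 5/4); label the merged cluster BHLQVWY
final tree: ((((((B:1/5,L:9/5):39/8,Q:129/8):7/3,V:107/12):59/16,H:-19/16):51/16,W:3/2):5/4,Y:5/4)
total length: 703/16

BLQ,V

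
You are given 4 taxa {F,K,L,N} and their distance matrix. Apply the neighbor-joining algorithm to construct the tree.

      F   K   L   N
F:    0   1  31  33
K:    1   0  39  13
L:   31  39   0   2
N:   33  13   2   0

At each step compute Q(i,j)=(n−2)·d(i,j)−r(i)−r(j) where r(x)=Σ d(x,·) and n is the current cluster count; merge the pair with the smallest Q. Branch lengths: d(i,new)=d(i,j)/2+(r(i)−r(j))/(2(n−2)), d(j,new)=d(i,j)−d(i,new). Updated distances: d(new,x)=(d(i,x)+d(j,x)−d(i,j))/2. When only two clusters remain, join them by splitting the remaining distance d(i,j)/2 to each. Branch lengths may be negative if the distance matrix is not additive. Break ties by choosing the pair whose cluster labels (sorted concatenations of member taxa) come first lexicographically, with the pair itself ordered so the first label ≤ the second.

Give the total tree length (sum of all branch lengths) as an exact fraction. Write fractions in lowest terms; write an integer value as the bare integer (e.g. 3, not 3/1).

61/2

step 1: merge (F,K) at d=1, Q=-116; branch lengths F→7/2, K→-5/2; new cluster FK
  updated: d(FK,L)=69/2, d(FK,N)=45/2
step 2: merge (FK,L) at d=69/2, Q=-59; branch lengths FK→55/2, L→7; new cluster FKL
  updated: d(FKL,N)=-5
step 3: merge (FKL,N) at d=-5; branch lengths FKL→-5/2, N→-5/2; new cluster FKLN
final tree: (((F:7/2,K:-5/2):55/2,L:7):-5/2,N:-5/2)
total length: 61/2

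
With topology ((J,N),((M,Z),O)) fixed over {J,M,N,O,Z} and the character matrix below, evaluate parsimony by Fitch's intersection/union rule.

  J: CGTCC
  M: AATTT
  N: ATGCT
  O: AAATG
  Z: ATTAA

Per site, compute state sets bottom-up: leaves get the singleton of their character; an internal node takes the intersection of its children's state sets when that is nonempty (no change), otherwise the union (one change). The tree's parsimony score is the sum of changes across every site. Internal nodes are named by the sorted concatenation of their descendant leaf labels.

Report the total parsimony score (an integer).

site 0, node JN: J={C} ∪ N={A} → {A,C} (+1)
site 0, node MZ: M={A} ∩ Z={A} → {A} (+0)
site 0, node MOZ: MZ={A} ∩ O={A} → {A} (+0)
site 0, node JMNOZ: JN={A,C} ∩ MOZ={A} → {A} (+0)
site 1, node JN: J={G} ∪ N={T} → {G,T} (+1)
site 1, node MZ: M={A} ∪ Z={T} → {A,T} (+1)
site 1, node MOZ: MZ={A,T} ∩ O={A} → {A} (+0)
site 1, node JMNOZ: JN={G,T} ∪ MOZ={A} → {A,G,T} (+1)
site 2, node JN: J={T} ∪ N={G} → {G,T} (+1)
site 2, node MZ: M={T} ∩ Z={T} → {T} (+0)
site 2, node MOZ: MZ={T} ∪ O={A} → {A,T} (+1)
site 2, node JMNOZ: JN={G,T} ∩ MOZ={A,T} → {T} (+0)
site 3, node JN: J={C} ∩ N={C} → {C} (+0)
site 3, node MZ: M={T} ∪ Z={A} → {A,T} (+1)
site 3, node MOZ: MZ={A,T} ∩ O={T} → {T} (+0)
site 3, node JMNOZ: JN={C} ∪ MOZ={T} → {C,T} (+1)
site 4, node JN: J={C} ∪ N={T} → {C,T} (+1)
site 4, node MZ: M={T} ∪ Z={A} → {A,T} (+1)
site 4, node MOZ: MZ={A,T} ∪ O={G} → {A,G,T} (+1)
site 4, node JMNOZ: JN={C,T} ∩ MOZ={A,G,T} → {T} (+0)
per-site changes: [1, 3, 2, 2, 3]; total = 11

11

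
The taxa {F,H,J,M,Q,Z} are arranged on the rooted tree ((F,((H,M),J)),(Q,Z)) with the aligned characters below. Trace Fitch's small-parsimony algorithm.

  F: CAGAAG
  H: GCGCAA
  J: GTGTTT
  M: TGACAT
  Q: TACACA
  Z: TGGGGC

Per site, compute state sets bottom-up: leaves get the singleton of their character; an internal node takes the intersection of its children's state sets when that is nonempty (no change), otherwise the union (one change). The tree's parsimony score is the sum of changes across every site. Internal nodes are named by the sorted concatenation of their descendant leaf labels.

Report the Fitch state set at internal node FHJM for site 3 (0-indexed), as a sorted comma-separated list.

A,C,T

site 0, node HM: H={G} ∪ M={T} → {G,T} (+1)
site 0, node HJM: HM={G,T} ∩ J={G} → {G} (+0)
site 0, node FHJM: F={C} ∪ HJM={G} → {C,G} (+1)
site 0, node QZ: Q={T} ∩ Z={T} → {T} (+0)
site 0, node FHJMQZ: FHJM={C,G} ∪ QZ={T} → {C,G,T} (+1)
site 1, node HM: H={C} ∪ M={G} → {C,G} (+1)
site 1, node HJM: HM={C,G} ∪ J={T} → {C,G,T} (+1)
site 1, node FHJM: F={A} ∪ HJM={C,G,T} → {A,C,G,T} (+1)
site 1, node QZ: Q={A} ∪ Z={G} → {A,G} (+1)
site 1, node FHJMQZ: FHJM={A,C,G,T} ∩ QZ={A,G} → {A,G} (+0)
site 2, node HM: H={G} ∪ M={A} → {A,G} (+1)
site 2, node HJM: HM={A,G} ∩ J={G} → {G} (+0)
site 2, node FHJM: F={G} ∩ HJM={G} → {G} (+0)
site 2, node QZ: Q={C} ∪ Z={G} → {C,G} (+1)
site 2, node FHJMQZ: FHJM={G} ∩ QZ={C,G} → {G} (+0)
site 3, node HM: H={C} ∩ M={C} → {C} (+0)
site 3, node HJM: HM={C} ∪ J={T} → {C,T} (+1)
site 3, node FHJM: F={A} ∪ HJM={C,T} → {A,C,T} (+1)
site 3, node QZ: Q={A} ∪ Z={G} → {A,G} (+1)
site 3, node FHJMQZ: FHJM={A,C,T} ∩ QZ={A,G} → {A} (+0)
site 4, node HM: H={A} ∩ M={A} → {A} (+0)
site 4, node HJM: HM={A} ∪ J={T} → {A,T} (+1)
site 4, node FHJM: F={A} ∩ HJM={A,T} → {A} (+0)
site 4, node QZ: Q={C} ∪ Z={G} → {C,G} (+1)
site 4, node FHJMQZ: FHJM={A} ∪ QZ={C,G} → {A,C,G} (+1)
site 5, node HM: H={A} ∪ M={T} → {A,T} (+1)
site 5, node HJM: HM={A,T} ∩ J={T} → {T} (+0)
site 5, node FHJM: F={G} ∪ HJM={T} → {G,T} (+1)
site 5, node QZ: Q={A} ∪ Z={C} → {A,C} (+1)
site 5, node FHJMQZ: FHJM={G,T} ∪ QZ={A,C} → {A,C,G,T} (+1)
per-site changes: [3, 4, 2, 3, 3, 4]; total = 19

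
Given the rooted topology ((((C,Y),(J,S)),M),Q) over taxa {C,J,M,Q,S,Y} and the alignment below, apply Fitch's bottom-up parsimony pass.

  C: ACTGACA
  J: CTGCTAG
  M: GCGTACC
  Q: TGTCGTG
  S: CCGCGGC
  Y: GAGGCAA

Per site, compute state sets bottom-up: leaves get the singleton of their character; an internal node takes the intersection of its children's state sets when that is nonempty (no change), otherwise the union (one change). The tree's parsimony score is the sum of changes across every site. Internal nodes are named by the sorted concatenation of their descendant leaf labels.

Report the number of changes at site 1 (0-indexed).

3

CY@0: {A} ∪ {G} = {A,G} (union, +1)
JS@0: {C} ∩ {C} = {C} (intersection, +0)
CJSY@0: {A,G} ∪ {C} = {A,C,G} (union, +1)
CJMSY@0: {A,C,G} ∩ {G} = {G} (intersection, +0)
CJMQSY@0: {G} ∪ {T} = {G,T} (union, +1)
CY@1: {C} ∪ {A} = {A,C} (union, +1)
JS@1: {T} ∪ {C} = {C,T} (union, +1)
CJSY@1: {A,C} ∩ {C,T} = {C} (intersection, +0)
CJMSY@1: {C} ∩ {C} = {C} (intersection, +0)
CJMQSY@1: {C} ∪ {G} = {C,G} (union, +1)
CY@2: {T} ∪ {G} = {G,T} (union, +1)
JS@2: {G} ∩ {G} = {G} (intersection, +0)
CJSY@2: {G,T} ∩ {G} = {G} (intersection, +0)
CJMSY@2: {G} ∩ {G} = {G} (intersection, +0)
CJMQSY@2: {G} ∪ {T} = {G,T} (union, +1)
CY@3: {G} ∩ {G} = {G} (intersection, +0)
JS@3: {C} ∩ {C} = {C} (intersection, +0)
CJSY@3: {G} ∪ {C} = {C,G} (union, +1)
CJMSY@3: {C,G} ∪ {T} = {C,G,T} (union, +1)
CJMQSY@3: {C,G,T} ∩ {C} = {C} (intersection, +0)
CY@4: {A} ∪ {C} = {A,C} (union, +1)
JS@4: {T} ∪ {G} = {G,T} (union, +1)
CJSY@4: {A,C} ∪ {G,T} = {A,C,G,T} (union, +1)
CJMSY@4: {A,C,G,T} ∩ {A} = {A} (intersection, +0)
CJMQSY@4: {A} ∪ {G} = {A,G} (union, +1)
CY@5: {C} ∪ {A} = {A,C} (union, +1)
JS@5: {A} ∪ {G} = {A,G} (union, +1)
CJSY@5: {A,C} ∩ {A,G} = {A} (intersection, +0)
CJMSY@5: {A} ∪ {C} = {A,C} (union, +1)
CJMQSY@5: {A,C} ∪ {T} = {A,C,T} (union, +1)
CY@6: {A} ∩ {A} = {A} (intersection, +0)
JS@6: {G} ∪ {C} = {C,G} (union, +1)
CJSY@6: {A} ∪ {C,G} = {A,C,G} (union, +1)
CJMSY@6: {A,C,G} ∩ {C} = {C} (intersection, +0)
CJMQSY@6: {C} ∪ {G} = {C,G} (union, +1)
per-site changes: [3, 3, 2, 2, 4, 4, 3]; total = 21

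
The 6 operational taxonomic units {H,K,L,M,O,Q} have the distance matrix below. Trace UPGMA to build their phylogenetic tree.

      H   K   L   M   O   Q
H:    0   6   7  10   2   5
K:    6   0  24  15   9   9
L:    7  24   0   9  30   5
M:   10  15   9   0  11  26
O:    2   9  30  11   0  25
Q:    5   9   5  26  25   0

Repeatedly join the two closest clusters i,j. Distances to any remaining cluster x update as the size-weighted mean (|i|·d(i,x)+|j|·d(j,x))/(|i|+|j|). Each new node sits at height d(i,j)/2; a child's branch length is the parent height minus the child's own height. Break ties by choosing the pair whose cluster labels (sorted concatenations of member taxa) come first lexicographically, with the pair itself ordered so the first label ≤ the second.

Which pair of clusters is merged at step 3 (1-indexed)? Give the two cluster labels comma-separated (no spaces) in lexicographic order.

HO,K

1. join H+O (d=2) ⇒ HO; edges |H|=1, |O|=1
  updated: d(HO,K)=15/2, d(HO,L)=37/2, d(HO,M)=21/2, d(HO,Q)=15
2. join L+Q (d=5) ⇒ LQ; edges |L|=5/2, |Q|=5/2
  updated: d(HO,LQ)=67/4, d(K,LQ)=33/2, d(LQ,M)=35/2
3. join HO+K (d=15/2) ⇒ HKO; edges |HO|=11/4, |K|=15/4
  updated: d(HKO,LQ)=50/3, d(HKO,M)=12
4. join HKO+M (d=12) ⇒ HKMO; edges |HKO|=9/4, |M|=6
  updated: d(HKMO,LQ)=135/8
5. join HKMO+LQ (d=135/8) ⇒ HKLMOQ; edges |HKMO|=39/16, |LQ|=95/16
final tree: ((((H:1,O:1):11/4,K:15/4):9/4,M:6):39/16,(L:5/2,Q:5/2):95/16)
total length: 241/8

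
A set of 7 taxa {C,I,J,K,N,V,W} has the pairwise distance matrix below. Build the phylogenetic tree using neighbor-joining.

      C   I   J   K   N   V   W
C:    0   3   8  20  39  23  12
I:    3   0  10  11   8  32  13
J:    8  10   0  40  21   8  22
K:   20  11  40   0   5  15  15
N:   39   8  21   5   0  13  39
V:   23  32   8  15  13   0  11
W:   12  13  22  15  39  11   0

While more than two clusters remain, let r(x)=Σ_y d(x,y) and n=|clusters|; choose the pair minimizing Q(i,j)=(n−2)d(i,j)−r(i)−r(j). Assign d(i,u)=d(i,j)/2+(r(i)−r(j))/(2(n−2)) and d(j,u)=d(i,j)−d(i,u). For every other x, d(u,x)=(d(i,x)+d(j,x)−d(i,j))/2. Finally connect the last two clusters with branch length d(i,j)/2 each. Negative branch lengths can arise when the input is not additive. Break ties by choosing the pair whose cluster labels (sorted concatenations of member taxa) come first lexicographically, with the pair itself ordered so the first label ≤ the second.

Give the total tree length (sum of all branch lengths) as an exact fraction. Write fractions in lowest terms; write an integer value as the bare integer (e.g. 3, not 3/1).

709/16

iteration 1: select K,N (d=5, Q=-206); attach at lengths (3/5, 22/5); label the merged cluster KN
  updated: d(C,KN)=27, d(I,KN)=7, d(J,KN)=28, d(KN,V)=23/2, d(KN,W)=49/2
iteration 2: select KN,V (d=23/2, Q=-275/2); attach at lengths (117/16, 67/16); label the merged cluster KNV
  updated: d(C,KNV)=77/4, d(I,KNV)=55/4, d(J,KNV)=49/4, d(KNV,W)=12
iteration 3: select KNV,W (d=12, Q=-321/4); attach at lengths (137/24, 151/24); label the merged cluster KNVW
  updated: d(C,KNVW)=77/8, d(I,KNVW)=59/8, d(J,KNVW)=89/8
iteration 4: select C,I (d=3, Q=-35); attach at lengths (25/16, 23/16); label the merged cluster CI
  updated: d(CI,J)=15/2, d(CI,KNVW)=7
iteration 5: select CI,J (d=15/2, Q=-205/8); attach at lengths (27/16, 93/16); label the merged cluster CIJ
  updated: d(CIJ,KNVW)=85/16
iteration 6: select CIJ,KNVW (d=85/16); attach at lengths (85/32, 85/32); label the merged cluster CIJKNVW
final tree: (((C:25/16,I:23/16):27/16,J:93/16):85/32,(((K:3/5,N:22/5):117/16,V:67/16):137/24,W:151/24):85/32)
total length: 709/16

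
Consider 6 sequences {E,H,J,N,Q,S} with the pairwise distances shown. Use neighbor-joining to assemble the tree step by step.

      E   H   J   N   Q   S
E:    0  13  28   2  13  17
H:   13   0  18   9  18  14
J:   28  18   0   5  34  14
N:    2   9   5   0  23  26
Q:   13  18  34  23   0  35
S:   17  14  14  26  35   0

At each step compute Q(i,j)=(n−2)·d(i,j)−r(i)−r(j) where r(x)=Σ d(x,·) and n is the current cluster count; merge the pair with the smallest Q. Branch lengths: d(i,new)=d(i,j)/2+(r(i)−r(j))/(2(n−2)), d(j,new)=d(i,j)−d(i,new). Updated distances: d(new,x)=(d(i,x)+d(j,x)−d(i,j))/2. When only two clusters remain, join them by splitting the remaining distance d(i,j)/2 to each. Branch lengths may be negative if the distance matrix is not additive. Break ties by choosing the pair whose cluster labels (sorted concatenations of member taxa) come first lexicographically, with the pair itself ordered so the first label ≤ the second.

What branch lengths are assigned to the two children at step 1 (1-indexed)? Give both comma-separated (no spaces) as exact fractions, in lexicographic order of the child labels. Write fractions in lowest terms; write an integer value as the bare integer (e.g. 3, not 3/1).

49/8,63/8

iteration 1: select J,S (d=14, Q=-149); attach at lengths (49/8, 63/8); label the merged cluster JS
  updated: d(E,JS)=31/2, d(H,JS)=9, d(JS,N)=17/2, d(JS,Q)=55/2
iteration 2: select E,Q (d=13, Q=-86); attach at lengths (1/6, 77/6); label the merged cluster EQ
  updated: d(EQ,H)=9, d(EQ,JS)=15, d(EQ,N)=6
iteration 3: select EQ,N (d=6, Q=-83/2); attach at lengths (37/8, 11/8); label the merged cluster ENQ
  updated: d(ENQ,H)=6, d(ENQ,JS)=35/4
iteration 4: select ENQ,H (d=6, Q=-95/4); attach at lengths (23/8, 25/8); label the merged cluster EHNQ
  updated: d(EHNQ,JS)=47/8
iteration 5: select EHNQ,JS (d=47/8); attach at lengths (47/16, 47/16); label the merged cluster EHJNQS
final tree: ((((E:1/6,Q:77/6):37/8,N:11/8):23/8,H:25/8):47/16,(J:49/8,S:63/8):47/16)
total length: 359/8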